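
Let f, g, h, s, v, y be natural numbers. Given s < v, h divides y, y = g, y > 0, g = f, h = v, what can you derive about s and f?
s < f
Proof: y = g and g = f, thus y = f. From h = v and h divides y, v divides y. y > 0, so v ≤ y. y = f, so v ≤ f. s < v, so s < f.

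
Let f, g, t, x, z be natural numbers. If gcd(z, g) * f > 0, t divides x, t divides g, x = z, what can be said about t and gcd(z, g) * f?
t ≤ gcd(z, g) * f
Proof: x = z and t divides x, therefore t divides z. Since t divides g, t divides gcd(z, g). Then t divides gcd(z, g) * f. gcd(z, g) * f > 0, so t ≤ gcd(z, g) * f.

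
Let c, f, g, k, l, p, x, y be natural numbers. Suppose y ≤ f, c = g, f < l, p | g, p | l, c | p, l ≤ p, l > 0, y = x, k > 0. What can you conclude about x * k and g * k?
x * k < g * k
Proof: Since p | l and l > 0, p ≤ l. l ≤ p, so l = p. c = g and c | p, so g | p. p | g, so p = g. l = p, so l = g. y ≤ f and f < l, hence y < l. l = g, so y < g. Since y = x, x < g. k > 0, so x * k < g * k.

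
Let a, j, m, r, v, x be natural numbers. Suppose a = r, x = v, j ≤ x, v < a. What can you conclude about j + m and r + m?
j + m < r + m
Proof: x = v and j ≤ x, thus j ≤ v. From a = r and v < a, v < r. j ≤ v, so j < r. Then j + m < r + m.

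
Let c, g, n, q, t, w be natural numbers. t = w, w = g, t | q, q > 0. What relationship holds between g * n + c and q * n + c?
g * n + c ≤ q * n + c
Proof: t = w and w = g, thus t = g. Since t | q, g | q. Since q > 0, g ≤ q. Then g * n ≤ q * n. Then g * n + c ≤ q * n + c.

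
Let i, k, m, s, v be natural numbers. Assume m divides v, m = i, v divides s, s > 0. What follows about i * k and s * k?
i * k ≤ s * k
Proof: m divides v and v divides s, so m divides s. m = i, so i divides s. Since s > 0, i ≤ s. By multiplying by a non-negative, i * k ≤ s * k.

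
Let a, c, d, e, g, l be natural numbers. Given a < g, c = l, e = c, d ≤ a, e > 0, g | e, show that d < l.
e = c and c = l, thus e = l. Because g | e and e > 0, g ≤ e. Since a < g, a < e. e = l, so a < l. d ≤ a, so d < l.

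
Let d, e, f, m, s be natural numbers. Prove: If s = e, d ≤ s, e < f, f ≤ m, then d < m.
s = e and d ≤ s, so d ≤ e. e < f, so d < f. f ≤ m, so d < m.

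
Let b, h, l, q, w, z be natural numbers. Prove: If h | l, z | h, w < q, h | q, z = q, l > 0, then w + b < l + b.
z = q and z | h, so q | h. Since h | q, h = q. From h | l and l > 0, h ≤ l. h = q, so q ≤ l. From w < q, w < l. Then w + b < l + b.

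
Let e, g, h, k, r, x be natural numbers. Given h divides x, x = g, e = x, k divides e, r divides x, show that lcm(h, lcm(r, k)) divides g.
Because e = x and k divides e, k divides x. r divides x, so lcm(r, k) divides x. h divides x, so lcm(h, lcm(r, k)) divides x. x = g, so lcm(h, lcm(r, k)) divides g.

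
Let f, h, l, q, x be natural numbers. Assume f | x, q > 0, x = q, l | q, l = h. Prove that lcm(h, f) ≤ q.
Since l = h and l | q, h | q. Since x = q and f | x, f | q. h | q, so lcm(h, f) | q. From q > 0, lcm(h, f) ≤ q.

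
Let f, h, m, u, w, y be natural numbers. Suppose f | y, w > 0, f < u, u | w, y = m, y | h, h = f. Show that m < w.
h = f and y | h, therefore y | f. From f | y, f = y. y = m, so f = m. u | w and w > 0, therefore u ≤ w. From f < u, f < w. Since f = m, m < w.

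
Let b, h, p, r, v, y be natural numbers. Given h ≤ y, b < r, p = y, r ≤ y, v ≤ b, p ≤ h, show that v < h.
p = y and p ≤ h, thus y ≤ h. h ≤ y, so y = h. v ≤ b and b < r, therefore v < r. r ≤ y, so v < y. Since y = h, v < h.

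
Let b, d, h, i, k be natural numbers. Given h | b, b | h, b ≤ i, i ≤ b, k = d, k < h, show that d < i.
h | b and b | h, hence h = b. b ≤ i and i ≤ b, hence b = i. h = b, so h = i. k = d and k < h, so d < h. Since h = i, d < i.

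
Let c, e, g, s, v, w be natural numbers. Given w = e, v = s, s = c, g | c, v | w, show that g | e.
v = s and s = c, hence v = c. v | w, so c | w. From g | c, g | w. Since w = e, g | e.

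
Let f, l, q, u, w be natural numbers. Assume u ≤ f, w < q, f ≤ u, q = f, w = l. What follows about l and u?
l < u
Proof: From f ≤ u and u ≤ f, f = u. q = f, so q = u. w = l and w < q, therefore l < q. q = u, so l < u.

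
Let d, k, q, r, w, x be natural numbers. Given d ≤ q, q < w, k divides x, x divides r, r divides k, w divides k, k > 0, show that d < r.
Since d ≤ q and q < w, d < w. k divides x and x divides r, so k divides r. Since r divides k, k = r. w divides k and k > 0, hence w ≤ k. k = r, so w ≤ r. Because d < w, d < r.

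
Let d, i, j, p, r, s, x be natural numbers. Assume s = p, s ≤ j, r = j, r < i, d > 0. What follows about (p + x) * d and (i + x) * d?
(p + x) * d < (i + x) * d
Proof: From s = p and s ≤ j, p ≤ j. r = j and r < i, therefore j < i. Since p ≤ j, p < i. Then p + x < i + x. Because d > 0, (p + x) * d < (i + x) * d.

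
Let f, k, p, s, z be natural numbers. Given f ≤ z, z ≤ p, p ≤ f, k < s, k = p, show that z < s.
p ≤ f and f ≤ z, hence p ≤ z. Since z ≤ p, p = z. From k = p and k < s, p < s. p = z, so z < s.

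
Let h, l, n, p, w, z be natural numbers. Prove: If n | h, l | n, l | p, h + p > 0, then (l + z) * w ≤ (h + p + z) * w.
l | n and n | h, thus l | h. Since l | p, l | h + p. h + p > 0, so l ≤ h + p. Then l + z ≤ h + p + z. Then (l + z) * w ≤ (h + p + z) * w.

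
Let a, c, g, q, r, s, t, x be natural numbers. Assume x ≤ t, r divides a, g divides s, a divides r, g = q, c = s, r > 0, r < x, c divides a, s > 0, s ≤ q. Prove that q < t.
g = q and g divides s, hence q divides s. s > 0, so q ≤ s. s ≤ q, so s = q. Because a divides r and r divides a, a = r. Since c divides a, c divides r. Since c = s, s divides r. Since r > 0, s ≤ r. Since s = q, q ≤ r. Because r < x and x ≤ t, r < t. q ≤ r, so q < t.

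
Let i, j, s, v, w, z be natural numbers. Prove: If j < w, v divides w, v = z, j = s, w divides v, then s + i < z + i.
w divides v and v divides w, hence w = v. Because j = s and j < w, s < w. From w = v, s < v. Since v = z, s < z. Then s + i < z + i.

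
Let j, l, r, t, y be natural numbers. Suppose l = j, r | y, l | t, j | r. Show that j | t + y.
l = j and l | t, thus j | t. Since j | r and r | y, j | y. j | t, so j | t + y.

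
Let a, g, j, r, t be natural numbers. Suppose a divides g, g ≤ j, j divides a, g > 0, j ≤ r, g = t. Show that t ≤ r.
Because j divides a and a divides g, j divides g. g > 0, so j ≤ g. Since g ≤ j, j = g. Since g = t, j = t. Since j ≤ r, t ≤ r.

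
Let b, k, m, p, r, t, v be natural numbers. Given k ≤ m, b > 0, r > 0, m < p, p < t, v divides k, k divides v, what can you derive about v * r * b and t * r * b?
v * r * b < t * r * b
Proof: k divides v and v divides k, hence k = v. k ≤ m and m < p, so k < p. k = v, so v < p. From p < t, v < t. Combining with r > 0, by multiplying by a positive, v * r < t * r. Since b > 0, by multiplying by a positive, v * r * b < t * r * b.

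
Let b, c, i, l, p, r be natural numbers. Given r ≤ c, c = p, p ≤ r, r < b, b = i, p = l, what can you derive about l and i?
l < i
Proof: c = p and r ≤ c, therefore r ≤ p. Since p ≤ r, r = p. Since p = l, r = l. From b = i and r < b, r < i. Since r = l, l < i.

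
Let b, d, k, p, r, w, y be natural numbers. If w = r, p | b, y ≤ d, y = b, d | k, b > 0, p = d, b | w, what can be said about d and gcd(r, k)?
d | gcd(r, k)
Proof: y = b and y ≤ d, thus b ≤ d. p = d and p | b, hence d | b. Since b > 0, d ≤ b. Since b ≤ d, b = d. w = r and b | w, hence b | r. b = d, so d | r. Since d | k, d | gcd(r, k).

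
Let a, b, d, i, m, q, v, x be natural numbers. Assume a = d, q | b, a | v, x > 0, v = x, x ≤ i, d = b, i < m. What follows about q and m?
q < m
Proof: a = d and d = b, hence a = b. Since a | v, b | v. Since v = x, b | x. q | b, so q | x. Since x > 0, q ≤ x. x ≤ i and i < m, hence x < m. q ≤ x, so q < m.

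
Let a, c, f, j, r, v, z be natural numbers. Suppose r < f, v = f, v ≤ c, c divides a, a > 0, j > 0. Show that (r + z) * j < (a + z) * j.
Because v = f and v ≤ c, f ≤ c. c divides a and a > 0, therefore c ≤ a. f ≤ c, so f ≤ a. From r < f, r < a. Then r + z < a + z. Since j > 0, by multiplying by a positive, (r + z) * j < (a + z) * j.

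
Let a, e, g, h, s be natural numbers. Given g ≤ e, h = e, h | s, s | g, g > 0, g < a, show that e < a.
h | s and s | g, therefore h | g. Because h = e, e | g. g > 0, so e ≤ g. Since g ≤ e, g = e. g < a, so e < a.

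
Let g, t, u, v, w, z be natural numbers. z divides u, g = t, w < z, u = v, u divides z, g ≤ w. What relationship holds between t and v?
t < v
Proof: z divides u and u divides z, hence z = u. Since u = v, z = v. g ≤ w and w < z, thus g < z. Since g = t, t < z. z = v, so t < v.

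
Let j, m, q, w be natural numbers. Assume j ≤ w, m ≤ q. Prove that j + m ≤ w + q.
From j ≤ w and m ≤ q, by adding inequalities, j + m ≤ w + q.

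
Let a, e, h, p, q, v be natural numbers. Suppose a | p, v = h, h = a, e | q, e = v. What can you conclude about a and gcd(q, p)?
a | gcd(q, p)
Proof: e = v and v = h, thus e = h. Since h = a, e = a. e | q, so a | q. a | p, so a | gcd(q, p).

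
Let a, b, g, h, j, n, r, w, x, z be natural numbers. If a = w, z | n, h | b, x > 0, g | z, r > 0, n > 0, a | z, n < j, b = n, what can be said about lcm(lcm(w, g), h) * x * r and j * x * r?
lcm(lcm(w, g), h) * x * r < j * x * r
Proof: Because a = w and a | z, w | z. Since g | z, lcm(w, g) | z. z | n, so lcm(w, g) | n. Since b = n and h | b, h | n. Since lcm(w, g) | n, lcm(lcm(w, g), h) | n. Because n > 0, lcm(lcm(w, g), h) ≤ n. n < j, so lcm(lcm(w, g), h) < j. x > 0, so lcm(lcm(w, g), h) * x < j * x. Since r > 0, lcm(lcm(w, g), h) * x * r < j * x * r.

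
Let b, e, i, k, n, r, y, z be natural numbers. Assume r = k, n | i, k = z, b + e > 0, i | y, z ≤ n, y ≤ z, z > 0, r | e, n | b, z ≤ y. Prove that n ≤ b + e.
y ≤ z and z ≤ y, therefore y = z. Since i | y, i | z. n | i, so n | z. z > 0, so n ≤ z. Since z ≤ n, z = n. Because r = k and k = z, r = z. r | e, so z | e. Since z = n, n | e. Since n | b, n | b + e. From b + e > 0, n ≤ b + e.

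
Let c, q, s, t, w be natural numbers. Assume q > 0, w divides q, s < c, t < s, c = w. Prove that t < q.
c = w and s < c, hence s < w. Since t < s, t < w. w divides q and q > 0, so w ≤ q. Since t < w, t < q.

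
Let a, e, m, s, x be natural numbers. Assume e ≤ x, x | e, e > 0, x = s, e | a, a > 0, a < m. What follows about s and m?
s < m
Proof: x | e and e > 0, thus x ≤ e. e ≤ x, so e = x. x = s, so e = s. From e | a and a > 0, e ≤ a. a < m, so e < m. Since e = s, s < m.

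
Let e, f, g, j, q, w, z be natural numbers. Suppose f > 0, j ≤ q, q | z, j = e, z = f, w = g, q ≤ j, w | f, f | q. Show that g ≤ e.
Since q ≤ j and j ≤ q, q = j. j = e, so q = e. z = f and q | z, therefore q | f. Since f | q, f = q. w | f and f > 0, hence w ≤ f. Since f = q, w ≤ q. Since q = e, w ≤ e. Since w = g, g ≤ e.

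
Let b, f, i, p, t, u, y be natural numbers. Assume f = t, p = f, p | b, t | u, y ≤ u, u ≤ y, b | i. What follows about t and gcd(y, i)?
t | gcd(y, i)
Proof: u ≤ y and y ≤ u, so u = y. t | u, so t | y. p | b and b | i, so p | i. p = f, so f | i. Because f = t, t | i. t | y, so t | gcd(y, i).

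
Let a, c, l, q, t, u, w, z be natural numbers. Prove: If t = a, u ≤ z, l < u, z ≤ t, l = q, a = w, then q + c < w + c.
l < u and u ≤ z, thus l < z. t = a and a = w, thus t = w. z ≤ t, so z ≤ w. Since l < z, l < w. l = q, so q < w. Then q + c < w + c.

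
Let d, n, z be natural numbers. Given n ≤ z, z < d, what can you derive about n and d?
n < d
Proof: Since n ≤ z and z < d, by transitivity, n < d.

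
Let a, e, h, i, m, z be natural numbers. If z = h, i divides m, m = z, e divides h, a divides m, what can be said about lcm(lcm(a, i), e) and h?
lcm(lcm(a, i), e) divides h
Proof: From m = z and z = h, m = h. a divides m and i divides m, thus lcm(a, i) divides m. From m = h, lcm(a, i) divides h. e divides h, so lcm(lcm(a, i), e) divides h.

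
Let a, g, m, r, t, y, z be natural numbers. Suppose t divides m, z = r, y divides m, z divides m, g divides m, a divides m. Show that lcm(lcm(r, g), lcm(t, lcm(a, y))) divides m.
From z = r and z divides m, r divides m. Since g divides m, lcm(r, g) divides m. a divides m and y divides m, thus lcm(a, y) divides m. Since t divides m, lcm(t, lcm(a, y)) divides m. Since lcm(r, g) divides m, lcm(lcm(r, g), lcm(t, lcm(a, y))) divides m.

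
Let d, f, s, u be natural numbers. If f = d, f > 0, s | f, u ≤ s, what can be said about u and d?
u ≤ d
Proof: Since s | f and f > 0, s ≤ f. Since u ≤ s, u ≤ f. f = d, so u ≤ d.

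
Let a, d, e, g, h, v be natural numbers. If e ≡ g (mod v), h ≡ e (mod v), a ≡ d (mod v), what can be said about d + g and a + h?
d + g ≡ a + h (mod v)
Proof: h ≡ e (mod v) and e ≡ g (mod v), thus h ≡ g (mod v). Combined with a ≡ d (mod v), by adding congruences, a + h ≡ d + g (mod v). Then d + g ≡ a + h (mod v).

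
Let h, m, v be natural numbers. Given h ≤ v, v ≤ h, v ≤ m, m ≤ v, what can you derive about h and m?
h = m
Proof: h ≤ v and v ≤ h, therefore h = v. From v ≤ m and m ≤ v, v = m. From h = v, h = m.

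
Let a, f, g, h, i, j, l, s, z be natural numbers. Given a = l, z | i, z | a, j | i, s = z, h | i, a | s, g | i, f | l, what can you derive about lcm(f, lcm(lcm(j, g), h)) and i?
lcm(f, lcm(lcm(j, g), h)) | i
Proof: Since s = z and a | s, a | z. Since z | a, z = a. Since a = l, z = l. Since z | i, l | i. f | l, so f | i. j | i and g | i, hence lcm(j, g) | i. h | i, so lcm(lcm(j, g), h) | i. f | i, so lcm(f, lcm(lcm(j, g), h)) | i.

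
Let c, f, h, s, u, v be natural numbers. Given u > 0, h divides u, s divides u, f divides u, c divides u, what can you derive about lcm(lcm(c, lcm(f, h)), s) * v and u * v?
lcm(lcm(c, lcm(f, h)), s) * v ≤ u * v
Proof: Because f divides u and h divides u, lcm(f, h) divides u. From c divides u, lcm(c, lcm(f, h)) divides u. Since s divides u, lcm(lcm(c, lcm(f, h)), s) divides u. Since u > 0, lcm(lcm(c, lcm(f, h)), s) ≤ u. By multiplying by a non-negative, lcm(lcm(c, lcm(f, h)), s) * v ≤ u * v.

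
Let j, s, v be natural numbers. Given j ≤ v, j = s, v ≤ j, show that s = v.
v ≤ j and j ≤ v, thus v = j. Since j = s, v = s. Then s = v.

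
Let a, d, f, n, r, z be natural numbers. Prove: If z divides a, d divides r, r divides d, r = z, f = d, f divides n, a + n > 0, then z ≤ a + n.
Because d divides r and r divides d, d = r. Since r = z, d = z. From f = d and f divides n, d divides n. d = z, so z divides n. z divides a, so z divides a + n. a + n > 0, so z ≤ a + n.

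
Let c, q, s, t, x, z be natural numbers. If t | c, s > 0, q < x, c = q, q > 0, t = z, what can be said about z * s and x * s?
z * s < x * s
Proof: c = q and t | c, so t | q. Since t = z, z | q. Since q > 0, z ≤ q. Since q < x, z < x. Since s > 0, z * s < x * s.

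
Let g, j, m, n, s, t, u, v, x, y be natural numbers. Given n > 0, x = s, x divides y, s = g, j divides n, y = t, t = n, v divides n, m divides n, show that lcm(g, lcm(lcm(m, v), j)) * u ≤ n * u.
Because y = t and x divides y, x divides t. Since x = s, s divides t. Since s = g, g divides t. t = n, so g divides n. Since m divides n and v divides n, lcm(m, v) divides n. From j divides n, lcm(lcm(m, v), j) divides n. g divides n, so lcm(g, lcm(lcm(m, v), j)) divides n. Since n > 0, lcm(g, lcm(lcm(m, v), j)) ≤ n. By multiplying by a non-negative, lcm(g, lcm(lcm(m, v), j)) * u ≤ n * u.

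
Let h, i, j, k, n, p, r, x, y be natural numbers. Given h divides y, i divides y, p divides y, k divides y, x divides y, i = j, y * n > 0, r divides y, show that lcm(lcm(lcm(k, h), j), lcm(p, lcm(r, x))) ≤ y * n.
k divides y and h divides y, hence lcm(k, h) divides y. i = j and i divides y, therefore j divides y. Since lcm(k, h) divides y, lcm(lcm(k, h), j) divides y. Since r divides y and x divides y, lcm(r, x) divides y. Since p divides y, lcm(p, lcm(r, x)) divides y. Since lcm(lcm(k, h), j) divides y, lcm(lcm(lcm(k, h), j), lcm(p, lcm(r, x))) divides y. Then lcm(lcm(lcm(k, h), j), lcm(p, lcm(r, x))) divides y * n. Since y * n > 0, lcm(lcm(lcm(k, h), j), lcm(p, lcm(r, x))) ≤ y * n.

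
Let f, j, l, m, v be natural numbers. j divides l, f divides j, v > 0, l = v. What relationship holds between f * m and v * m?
f * m ≤ v * m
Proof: From l = v and j divides l, j divides v. Since f divides j, f divides v. Since v > 0, f ≤ v. By multiplying by a non-negative, f * m ≤ v * m.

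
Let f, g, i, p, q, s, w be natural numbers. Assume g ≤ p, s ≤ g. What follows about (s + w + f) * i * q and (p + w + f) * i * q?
(s + w + f) * i * q ≤ (p + w + f) * i * q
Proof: s ≤ g and g ≤ p, hence s ≤ p. Then s + w ≤ p + w. Then s + w + f ≤ p + w + f. By multiplying by a non-negative, (s + w + f) * i ≤ (p + w + f) * i. By multiplying by a non-negative, (s + w + f) * i * q ≤ (p + w + f) * i * q.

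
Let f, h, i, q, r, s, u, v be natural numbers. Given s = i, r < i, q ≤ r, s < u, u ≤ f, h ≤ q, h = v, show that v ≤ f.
Since h ≤ q and q ≤ r, h ≤ r. Since r < i, h < i. h = v, so v < i. s = i and s < u, so i < u. Since u ≤ f, i < f. Since v < i, v < f. Then v ≤ f.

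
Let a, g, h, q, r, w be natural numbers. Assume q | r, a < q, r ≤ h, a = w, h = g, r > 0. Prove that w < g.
a = w and a < q, therefore w < q. From q | r and r > 0, q ≤ r. w < q, so w < r. h = g and r ≤ h, hence r ≤ g. w < r, so w < g.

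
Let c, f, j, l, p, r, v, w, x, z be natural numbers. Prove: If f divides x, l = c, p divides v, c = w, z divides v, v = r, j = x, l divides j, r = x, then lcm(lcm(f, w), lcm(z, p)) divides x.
l = c and c = w, thus l = w. j = x and l divides j, thus l divides x. l = w, so w divides x. f divides x, so lcm(f, w) divides x. v = r and r = x, therefore v = x. z divides v and p divides v, so lcm(z, p) divides v. Since v = x, lcm(z, p) divides x. Since lcm(f, w) divides x, lcm(lcm(f, w), lcm(z, p)) divides x.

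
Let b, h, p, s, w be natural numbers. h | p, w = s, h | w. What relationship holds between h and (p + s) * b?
h | (p + s) * b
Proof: Since w = s and h | w, h | s. Since h | p, h | p + s. Then h | (p + s) * b.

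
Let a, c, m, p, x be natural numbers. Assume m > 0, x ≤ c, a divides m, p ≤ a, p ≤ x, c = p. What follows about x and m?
x ≤ m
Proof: c = p and x ≤ c, so x ≤ p. p ≤ x, so p = x. a divides m and m > 0, thus a ≤ m. Since p ≤ a, p ≤ m. p = x, so x ≤ m.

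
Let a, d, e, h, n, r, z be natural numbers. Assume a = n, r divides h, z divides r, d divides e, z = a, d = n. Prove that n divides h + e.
z = a and a = n, thus z = n. z divides r, so n divides r. r divides h, so n divides h. From d = n and d divides e, n divides e. From n divides h, n divides h + e.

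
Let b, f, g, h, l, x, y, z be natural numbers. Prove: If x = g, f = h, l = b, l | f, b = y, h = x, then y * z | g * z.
h = x and x = g, hence h = g. From l = b and b = y, l = y. f = h and l | f, thus l | h. Since l = y, y | h. h = g, so y | g. Then y * z | g * z.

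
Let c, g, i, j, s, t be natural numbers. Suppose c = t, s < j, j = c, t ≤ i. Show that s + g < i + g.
j = c and c = t, so j = t. s < j, so s < t. Since t ≤ i, s < i. Then s + g < i + g.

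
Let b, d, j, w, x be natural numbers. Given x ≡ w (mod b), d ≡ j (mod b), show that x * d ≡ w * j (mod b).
Because x ≡ w (mod b) and d ≡ j (mod b), by multiplying congruences, x * d ≡ w * j (mod b).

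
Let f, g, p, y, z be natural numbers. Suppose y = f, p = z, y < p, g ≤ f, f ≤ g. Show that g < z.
f ≤ g and g ≤ f, so f = g. y = f, so y = g. p = z and y < p, therefore y < z. y = g, so g < z.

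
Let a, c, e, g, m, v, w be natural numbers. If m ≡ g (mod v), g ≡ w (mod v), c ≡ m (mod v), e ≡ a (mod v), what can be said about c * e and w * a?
c * e ≡ w * a (mod v)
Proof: c ≡ m (mod v) and m ≡ g (mod v), therefore c ≡ g (mod v). Since g ≡ w (mod v), c ≡ w (mod v). From e ≡ a (mod v), c * e ≡ w * a (mod v).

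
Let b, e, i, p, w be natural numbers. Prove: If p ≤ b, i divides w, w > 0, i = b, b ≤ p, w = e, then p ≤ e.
b ≤ p and p ≤ b, therefore b = p. Since i = b, i = p. i divides w and w > 0, thus i ≤ w. w = e, so i ≤ e. Since i = p, p ≤ e.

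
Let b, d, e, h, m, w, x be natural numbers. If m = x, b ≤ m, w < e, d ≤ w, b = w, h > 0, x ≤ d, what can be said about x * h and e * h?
x * h < e * h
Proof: m = x and b ≤ m, therefore b ≤ x. From b = w, w ≤ x. x ≤ d and d ≤ w, hence x ≤ w. Since w ≤ x, w = x. Since w < e, x < e. h > 0, so x * h < e * h.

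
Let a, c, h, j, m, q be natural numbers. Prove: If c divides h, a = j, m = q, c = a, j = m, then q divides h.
c = a and a = j, hence c = j. Since j = m, c = m. Since c divides h, m divides h. m = q, so q divides h.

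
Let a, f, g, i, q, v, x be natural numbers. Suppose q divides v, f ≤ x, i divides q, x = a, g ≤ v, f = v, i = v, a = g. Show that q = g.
i = v and i divides q, thus v divides q. q divides v, so q = v. x = a and a = g, therefore x = g. From f = v and f ≤ x, v ≤ x. x = g, so v ≤ g. g ≤ v, so v = g. Since q = v, q = g.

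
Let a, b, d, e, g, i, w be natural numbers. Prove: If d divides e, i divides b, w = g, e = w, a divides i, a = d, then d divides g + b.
e = w and d divides e, therefore d divides w. w = g, so d divides g. Since a = d and a divides i, d divides i. Since i divides b, d divides b. d divides g, so d divides g + b.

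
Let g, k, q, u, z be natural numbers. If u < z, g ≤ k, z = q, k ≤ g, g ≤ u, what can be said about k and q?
k < q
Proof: From g ≤ k and k ≤ g, g = k. g ≤ u, so k ≤ u. Since z = q and u < z, u < q. Since k ≤ u, k < q.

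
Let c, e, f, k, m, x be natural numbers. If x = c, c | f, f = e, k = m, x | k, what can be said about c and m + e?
c | m + e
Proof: x = c and x | k, so c | k. Since k = m, c | m. From f = e and c | f, c | e. Since c | m, c | m + e.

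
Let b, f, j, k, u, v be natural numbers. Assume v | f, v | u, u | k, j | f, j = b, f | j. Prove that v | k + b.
v | u and u | k, so v | k. Because f | j and j | f, f = j. j = b, so f = b. v | f, so v | b. Because v | k, v | k + b.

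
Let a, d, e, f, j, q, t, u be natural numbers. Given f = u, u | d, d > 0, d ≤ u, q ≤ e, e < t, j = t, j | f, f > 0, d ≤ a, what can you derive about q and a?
q < a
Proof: Because u | d and d > 0, u ≤ d. d ≤ u, so u = d. Since f = u, f = d. q ≤ e and e < t, hence q < t. j = t and j | f, so t | f. f > 0, so t ≤ f. q < t, so q < f. Since f = d, q < d. d ≤ a, so q < a.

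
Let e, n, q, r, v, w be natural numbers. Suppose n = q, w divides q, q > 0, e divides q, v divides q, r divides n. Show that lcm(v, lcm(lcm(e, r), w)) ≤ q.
Because n = q and r divides n, r divides q. e divides q, so lcm(e, r) divides q. w divides q, so lcm(lcm(e, r), w) divides q. Since v divides q, lcm(v, lcm(lcm(e, r), w)) divides q. q > 0, so lcm(v, lcm(lcm(e, r), w)) ≤ q.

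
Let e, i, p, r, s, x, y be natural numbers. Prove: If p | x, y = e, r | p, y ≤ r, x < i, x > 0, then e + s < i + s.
y = e and y ≤ r, therefore e ≤ r. Because r | p and p | x, r | x. Since x > 0, r ≤ x. Since e ≤ r, e ≤ x. Because x < i, e < i. Then e + s < i + s.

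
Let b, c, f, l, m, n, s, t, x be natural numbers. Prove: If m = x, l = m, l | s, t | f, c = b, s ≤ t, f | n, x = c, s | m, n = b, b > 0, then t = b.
Because t | f and f | n, t | n. Since n = b, t | b. b > 0, so t ≤ b. l = m and l | s, therefore m | s. s | m, so s = m. m = x, so s = x. x = c, so s = c. Since c = b, s = b. s ≤ t, so b ≤ t. Since t ≤ b, t = b.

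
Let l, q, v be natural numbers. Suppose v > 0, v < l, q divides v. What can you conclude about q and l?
q < l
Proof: From q divides v and v > 0, q ≤ v. Since v < l, q < l.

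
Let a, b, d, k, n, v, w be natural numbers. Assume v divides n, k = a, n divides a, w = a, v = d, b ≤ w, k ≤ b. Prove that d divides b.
k = a and k ≤ b, so a ≤ b. From w = a and b ≤ w, b ≤ a. a ≤ b, so a = b. Since v divides n and n divides a, v divides a. Since v = d, d divides a. From a = b, d divides b.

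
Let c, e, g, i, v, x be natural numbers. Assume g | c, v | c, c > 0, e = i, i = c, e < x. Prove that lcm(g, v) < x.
g | c and v | c, so lcm(g, v) | c. Since c > 0, lcm(g, v) ≤ c. e = i and i = c, therefore e = c. e < x, so c < x. lcm(g, v) ≤ c, so lcm(g, v) < x.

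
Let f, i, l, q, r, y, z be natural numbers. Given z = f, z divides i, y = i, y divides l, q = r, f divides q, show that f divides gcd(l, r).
y = i and y divides l, so i divides l. z divides i, so z divides l. Since z = f, f divides l. q = r and f divides q, hence f divides r. Since f divides l, f divides gcd(l, r).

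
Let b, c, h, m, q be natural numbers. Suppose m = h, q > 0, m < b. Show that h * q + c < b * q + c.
Since m = h and m < b, h < b. q > 0, so h * q < b * q. Then h * q + c < b * q + c.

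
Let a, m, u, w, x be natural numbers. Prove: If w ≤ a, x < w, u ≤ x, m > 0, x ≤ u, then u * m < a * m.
Since x ≤ u and u ≤ x, x = u. x < w, so u < w. Since w ≤ a, u < a. Since m > 0, u * m < a * m.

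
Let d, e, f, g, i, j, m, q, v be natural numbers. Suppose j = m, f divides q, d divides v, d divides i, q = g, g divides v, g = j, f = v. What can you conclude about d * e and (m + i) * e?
d * e divides (m + i) * e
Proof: Because q = g and f divides q, f divides g. f = v, so v divides g. Since g divides v, v = g. g = j, so v = j. Since j = m, v = m. Since d divides v, d divides m. Since d divides i, d divides m + i. Then d * e divides (m + i) * e.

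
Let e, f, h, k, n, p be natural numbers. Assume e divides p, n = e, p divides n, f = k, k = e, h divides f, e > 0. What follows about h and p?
h ≤ p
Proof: n = e and p divides n, therefore p divides e. e divides p, so e = p. f = k and k = e, hence f = e. h divides f, so h divides e. e > 0, so h ≤ e. Since e = p, h ≤ p.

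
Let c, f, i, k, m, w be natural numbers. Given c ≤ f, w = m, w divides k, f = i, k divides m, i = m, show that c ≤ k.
Since f = i and i = m, f = m. w = m and w divides k, hence m divides k. Since k divides m, m = k. From f = m, f = k. Since c ≤ f, c ≤ k.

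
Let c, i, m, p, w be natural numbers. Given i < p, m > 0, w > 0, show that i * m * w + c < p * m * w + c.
i < p and m > 0, thus i * m < p * m. Since w > 0, i * m * w < p * m * w. Then i * m * w + c < p * m * w + c.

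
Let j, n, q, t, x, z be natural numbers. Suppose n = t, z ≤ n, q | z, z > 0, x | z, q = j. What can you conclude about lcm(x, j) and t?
lcm(x, j) ≤ t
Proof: q = j and q | z, so j | z. Since x | z, lcm(x, j) | z. From z > 0, lcm(x, j) ≤ z. Since n = t and z ≤ n, z ≤ t. lcm(x, j) ≤ z, so lcm(x, j) ≤ t.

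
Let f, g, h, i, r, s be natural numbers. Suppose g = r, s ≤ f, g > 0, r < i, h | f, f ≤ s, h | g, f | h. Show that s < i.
h | f and f | h, hence h = f. Since f ≤ s and s ≤ f, f = s. Since h = f, h = s. From h | g, s | g. Since g > 0, s ≤ g. g = r, so s ≤ r. From r < i, s < i.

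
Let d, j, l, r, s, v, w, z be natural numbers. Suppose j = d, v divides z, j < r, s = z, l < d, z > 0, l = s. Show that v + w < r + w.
v divides z and z > 0, hence v ≤ z. Since l = s and l < d, s < d. j = d and j < r, thus d < r. s < d, so s < r. Because s = z, z < r. Since v ≤ z, v < r. Then v + w < r + w.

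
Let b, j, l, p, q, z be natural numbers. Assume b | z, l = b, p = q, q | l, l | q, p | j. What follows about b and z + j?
b | z + j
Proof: Since q | l and l | q, q = l. p = q, so p = l. Because p | j, l | j. Since l = b, b | j. From b | z, b | z + j.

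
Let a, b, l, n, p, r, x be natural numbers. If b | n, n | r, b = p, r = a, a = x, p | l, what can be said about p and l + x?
p | l + x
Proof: r = a and a = x, so r = x. b | n and n | r, so b | r. b = p, so p | r. Since r = x, p | x. p | l, so p | l + x.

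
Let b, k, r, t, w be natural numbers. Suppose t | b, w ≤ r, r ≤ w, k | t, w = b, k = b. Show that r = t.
Because r ≤ w and w ≤ r, r = w. Because w = b, r = b. Because k = b and k | t, b | t. t | b, so b = t. Since r = b, r = t.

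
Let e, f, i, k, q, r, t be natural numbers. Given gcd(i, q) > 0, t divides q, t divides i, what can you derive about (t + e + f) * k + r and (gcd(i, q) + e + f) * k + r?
(t + e + f) * k + r ≤ (gcd(i, q) + e + f) * k + r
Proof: Because t divides i and t divides q, t divides gcd(i, q). Since gcd(i, q) > 0, t ≤ gcd(i, q). Then t + e ≤ gcd(i, q) + e. Then t + e + f ≤ gcd(i, q) + e + f. By multiplying by a non-negative, (t + e + f) * k ≤ (gcd(i, q) + e + f) * k. Then (t + e + f) * k + r ≤ (gcd(i, q) + e + f) * k + r.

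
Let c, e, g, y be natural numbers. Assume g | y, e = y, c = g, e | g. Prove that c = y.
e = y and e | g, therefore y | g. g | y, so g = y. Since c = g, c = y.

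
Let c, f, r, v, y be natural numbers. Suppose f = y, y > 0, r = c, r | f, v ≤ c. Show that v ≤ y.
r = c and r | f, thus c | f. Since f = y, c | y. Since y > 0, c ≤ y. Because v ≤ c, v ≤ y.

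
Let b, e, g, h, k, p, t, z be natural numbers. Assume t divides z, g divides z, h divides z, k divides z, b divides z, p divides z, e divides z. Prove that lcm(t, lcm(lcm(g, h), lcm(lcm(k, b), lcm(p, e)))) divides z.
From g divides z and h divides z, lcm(g, h) divides z. k divides z and b divides z, thus lcm(k, b) divides z. p divides z and e divides z, thus lcm(p, e) divides z. lcm(k, b) divides z, so lcm(lcm(k, b), lcm(p, e)) divides z. Since lcm(g, h) divides z, lcm(lcm(g, h), lcm(lcm(k, b), lcm(p, e))) divides z. From t divides z, lcm(t, lcm(lcm(g, h), lcm(lcm(k, b), lcm(p, e)))) divides z.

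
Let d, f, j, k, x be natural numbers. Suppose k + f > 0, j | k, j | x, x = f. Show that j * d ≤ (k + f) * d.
x = f and j | x, hence j | f. j | k, so j | k + f. Since k + f > 0, j ≤ k + f. Then j * d ≤ (k + f) * d.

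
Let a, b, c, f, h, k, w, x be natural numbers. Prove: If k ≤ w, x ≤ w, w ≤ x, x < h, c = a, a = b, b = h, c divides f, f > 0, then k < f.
x ≤ w and w ≤ x, therefore x = w. x < h, so w < h. c = a and a = b, so c = b. Since b = h, c = h. From c divides f and f > 0, c ≤ f. c = h, so h ≤ f. w < h, so w < f. Because k ≤ w, k < f.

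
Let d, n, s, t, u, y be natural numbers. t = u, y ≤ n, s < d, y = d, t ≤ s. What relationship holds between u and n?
u < n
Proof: t ≤ s and s < d, therefore t < d. t = u, so u < d. Since y = d and y ≤ n, d ≤ n. u < d, so u < n.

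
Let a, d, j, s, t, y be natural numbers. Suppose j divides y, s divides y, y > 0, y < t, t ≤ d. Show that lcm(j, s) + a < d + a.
Since j divides y and s divides y, lcm(j, s) divides y. y > 0, so lcm(j, s) ≤ y. From y < t and t ≤ d, y < d. Since lcm(j, s) ≤ y, lcm(j, s) < d. Then lcm(j, s) + a < d + a.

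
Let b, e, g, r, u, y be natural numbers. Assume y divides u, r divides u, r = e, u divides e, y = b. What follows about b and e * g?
b divides e * g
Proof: Since r = e and r divides u, e divides u. Since u divides e, u = e. Because y divides u, y divides e. y = b, so b divides e. Then b divides e * g.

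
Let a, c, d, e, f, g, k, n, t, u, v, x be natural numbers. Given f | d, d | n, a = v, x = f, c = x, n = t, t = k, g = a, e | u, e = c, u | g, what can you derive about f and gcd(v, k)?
f | gcd(v, k)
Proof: Since e = c and e | u, c | u. Since c = x, x | u. From x = f, f | u. Because g = a and a = v, g = v. u | g, so u | v. f | u, so f | v. n = t and d | n, thus d | t. t = k, so d | k. Since f | d, f | k. Since f | v, f | gcd(v, k).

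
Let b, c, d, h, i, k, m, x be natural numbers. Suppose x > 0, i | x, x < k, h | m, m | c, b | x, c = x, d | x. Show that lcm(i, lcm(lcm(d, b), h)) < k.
d | x and b | x, therefore lcm(d, b) | x. Since c = x and m | c, m | x. h | m, so h | x. Since lcm(d, b) | x, lcm(lcm(d, b), h) | x. Since i | x, lcm(i, lcm(lcm(d, b), h)) | x. From x > 0, lcm(i, lcm(lcm(d, b), h)) ≤ x. Since x < k, lcm(i, lcm(lcm(d, b), h)) < k.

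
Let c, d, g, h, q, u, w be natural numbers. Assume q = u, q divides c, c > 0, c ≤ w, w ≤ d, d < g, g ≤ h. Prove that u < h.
Because q divides c and c > 0, q ≤ c. Since c ≤ w and w ≤ d, c ≤ d. From d < g and g ≤ h, d < h. Since c ≤ d, c < h. Since q ≤ c, q < h. q = u, so u < h.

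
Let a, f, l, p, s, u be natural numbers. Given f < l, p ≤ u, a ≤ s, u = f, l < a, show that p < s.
Because u = f and p ≤ u, p ≤ f. Because l < a and a ≤ s, l < s. f < l, so f < s. Since p ≤ f, p < s.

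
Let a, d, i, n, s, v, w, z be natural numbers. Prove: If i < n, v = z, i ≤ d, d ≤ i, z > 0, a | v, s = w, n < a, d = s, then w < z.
i ≤ d and d ≤ i, therefore i = d. d = s, so i = s. Since s = w, i = w. i < n and n < a, hence i < a. Because v = z and a | v, a | z. Since z > 0, a ≤ z. i < a, so i < z. From i = w, w < z.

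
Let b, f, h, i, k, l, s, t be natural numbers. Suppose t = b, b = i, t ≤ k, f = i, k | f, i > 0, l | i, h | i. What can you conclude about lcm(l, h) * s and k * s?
lcm(l, h) * s ≤ k * s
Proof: t = b and b = i, hence t = i. Because t ≤ k, i ≤ k. From f = i and k | f, k | i. i > 0, so k ≤ i. Since i ≤ k, i = k. Since l | i and h | i, lcm(l, h) | i. Since i > 0, lcm(l, h) ≤ i. From i = k, lcm(l, h) ≤ k. Then lcm(l, h) * s ≤ k * s.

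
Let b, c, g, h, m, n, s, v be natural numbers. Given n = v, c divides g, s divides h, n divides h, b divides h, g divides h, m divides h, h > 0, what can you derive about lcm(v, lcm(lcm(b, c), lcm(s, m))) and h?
lcm(v, lcm(lcm(b, c), lcm(s, m))) ≤ h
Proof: Since n = v and n divides h, v divides h. c divides g and g divides h, hence c divides h. Since b divides h, lcm(b, c) divides h. s divides h and m divides h, so lcm(s, m) divides h. Since lcm(b, c) divides h, lcm(lcm(b, c), lcm(s, m)) divides h. Since v divides h, lcm(v, lcm(lcm(b, c), lcm(s, m))) divides h. Since h > 0, lcm(v, lcm(lcm(b, c), lcm(s, m))) ≤ h.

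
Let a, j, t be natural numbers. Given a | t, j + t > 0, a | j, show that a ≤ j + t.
a | j and a | t, so a | j + t. j + t > 0, so a ≤ j + t.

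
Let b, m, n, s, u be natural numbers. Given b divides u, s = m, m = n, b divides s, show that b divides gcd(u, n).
s = m and m = n, thus s = n. Since b divides s, b divides n. b divides u, so b divides gcd(u, n).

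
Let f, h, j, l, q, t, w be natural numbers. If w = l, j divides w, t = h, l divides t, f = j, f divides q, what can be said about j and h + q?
j divides h + q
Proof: w = l and j divides w, so j divides l. t = h and l divides t, therefore l divides h. Since j divides l, j divides h. From f = j and f divides q, j divides q. j divides h, so j divides h + q.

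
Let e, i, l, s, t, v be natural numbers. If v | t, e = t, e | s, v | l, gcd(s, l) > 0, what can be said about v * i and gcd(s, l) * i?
v * i ≤ gcd(s, l) * i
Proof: e = t and e | s, therefore t | s. Because v | t, v | s. Since v | l, v | gcd(s, l). gcd(s, l) > 0, so v ≤ gcd(s, l). Then v * i ≤ gcd(s, l) * i.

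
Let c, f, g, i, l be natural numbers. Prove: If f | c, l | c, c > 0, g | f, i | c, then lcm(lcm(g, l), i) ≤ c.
g | f and f | c, therefore g | c. l | c, so lcm(g, l) | c. i | c, so lcm(lcm(g, l), i) | c. c > 0, so lcm(lcm(g, l), i) ≤ c.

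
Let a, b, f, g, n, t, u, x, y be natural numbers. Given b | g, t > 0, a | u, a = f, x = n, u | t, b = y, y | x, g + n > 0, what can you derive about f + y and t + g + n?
f + y ≤ t + g + n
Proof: a = f and a | u, hence f | u. Since u | t, f | t. Since t > 0, f ≤ t. b = y and b | g, thus y | g. x = n and y | x, so y | n. Since y | g, y | g + n. Since g + n > 0, y ≤ g + n. f ≤ t, so f + y ≤ t + g + n.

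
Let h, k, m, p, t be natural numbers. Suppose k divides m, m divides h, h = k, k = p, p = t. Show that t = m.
From h = k and m divides h, m divides k. k divides m, so m = k. k = p, so m = p. Since p = t, m = t. Then t = m.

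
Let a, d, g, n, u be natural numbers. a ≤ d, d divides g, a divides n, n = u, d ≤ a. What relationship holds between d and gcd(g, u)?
d divides gcd(g, u)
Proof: a ≤ d and d ≤ a, thus a = d. Because n = u and a divides n, a divides u. a = d, so d divides u. Since d divides g, d divides gcd(g, u).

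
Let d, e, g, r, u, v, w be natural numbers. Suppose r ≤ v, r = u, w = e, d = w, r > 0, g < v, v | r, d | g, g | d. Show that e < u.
Because v | r and r > 0, v ≤ r. Because r ≤ v, v = r. Because r = u, v = u. g | d and d | g, hence g = d. From d = w, g = w. Since g < v, w < v. w = e, so e < v. Since v = u, e < u.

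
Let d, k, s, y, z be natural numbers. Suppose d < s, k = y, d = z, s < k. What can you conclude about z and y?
z < y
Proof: From d = z and d < s, z < s. s < k, so z < k. Since k = y, z < y.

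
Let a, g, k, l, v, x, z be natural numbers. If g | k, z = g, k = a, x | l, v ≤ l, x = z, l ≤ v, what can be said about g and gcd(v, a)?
g | gcd(v, a)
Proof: Since l ≤ v and v ≤ l, l = v. x = z and z = g, therefore x = g. x | l, so g | l. l = v, so g | v. Since k = a and g | k, g | a. g | v, so g | gcd(v, a).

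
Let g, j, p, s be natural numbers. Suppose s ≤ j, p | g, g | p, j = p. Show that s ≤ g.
Since p | g and g | p, p = g. j = p and s ≤ j, therefore s ≤ p. Since p = g, s ≤ g.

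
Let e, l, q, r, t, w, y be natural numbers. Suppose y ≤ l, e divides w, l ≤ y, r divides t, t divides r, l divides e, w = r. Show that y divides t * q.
r divides t and t divides r, therefore r = t. Since w = r, w = t. Since l ≤ y and y ≤ l, l = y. l divides e and e divides w, thus l divides w. Since l = y, y divides w. From w = t, y divides t. Then y divides t * q.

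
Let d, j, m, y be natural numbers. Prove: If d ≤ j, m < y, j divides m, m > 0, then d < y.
Since j divides m and m > 0, j ≤ m. Since d ≤ j, d ≤ m. m < y, so d < y.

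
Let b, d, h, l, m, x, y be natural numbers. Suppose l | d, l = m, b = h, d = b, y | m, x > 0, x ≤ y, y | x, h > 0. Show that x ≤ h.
y | x and x > 0, hence y ≤ x. Since x ≤ y, y = x. d = b and b = h, so d = h. l = m and l | d, thus m | d. Since d = h, m | h. Since y | m, y | h. h > 0, so y ≤ h. Since y = x, x ≤ h.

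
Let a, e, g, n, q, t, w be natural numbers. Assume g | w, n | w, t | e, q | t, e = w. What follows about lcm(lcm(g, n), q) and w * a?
lcm(lcm(g, n), q) | w * a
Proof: g | w and n | w, therefore lcm(g, n) | w. e = w and t | e, therefore t | w. Since q | t, q | w. Since lcm(g, n) | w, lcm(lcm(g, n), q) | w. Then lcm(lcm(g, n), q) | w * a.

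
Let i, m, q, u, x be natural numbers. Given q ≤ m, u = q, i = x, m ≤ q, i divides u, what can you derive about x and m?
x divides m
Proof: Because q ≤ m and m ≤ q, q = m. u = q, so u = m. i = x and i divides u, so x divides u. u = m, so x divides m.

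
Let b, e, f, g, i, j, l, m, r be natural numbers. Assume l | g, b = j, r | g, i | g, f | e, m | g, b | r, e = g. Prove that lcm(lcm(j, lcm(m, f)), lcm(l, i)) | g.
b | r and r | g, so b | g. b = j, so j | g. e = g and f | e, hence f | g. Since m | g, lcm(m, f) | g. j | g, so lcm(j, lcm(m, f)) | g. l | g and i | g, thus lcm(l, i) | g. Because lcm(j, lcm(m, f)) | g, lcm(lcm(j, lcm(m, f)), lcm(l, i)) | g.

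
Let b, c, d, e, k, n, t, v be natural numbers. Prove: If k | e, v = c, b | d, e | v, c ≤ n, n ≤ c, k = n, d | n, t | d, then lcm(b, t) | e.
From b | d and t | d, lcm(b, t) | d. k = n and k | e, therefore n | e. c ≤ n and n ≤ c, thus c = n. v = c, so v = n. Since e | v, e | n. From n | e, n = e. Because d | n, d | e. lcm(b, t) | d, so lcm(b, t) | e.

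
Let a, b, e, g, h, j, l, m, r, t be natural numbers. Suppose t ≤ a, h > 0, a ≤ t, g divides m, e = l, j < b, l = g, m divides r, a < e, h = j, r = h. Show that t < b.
e = l and l = g, therefore e = g. Because a ≤ t and t ≤ a, a = t. a < e, so t < e. e = g, so t < g. g divides m and m divides r, so g divides r. r = h, so g divides h. Since h > 0, g ≤ h. Since h = j, g ≤ j. j < b, so g < b. t < g, so t < b.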